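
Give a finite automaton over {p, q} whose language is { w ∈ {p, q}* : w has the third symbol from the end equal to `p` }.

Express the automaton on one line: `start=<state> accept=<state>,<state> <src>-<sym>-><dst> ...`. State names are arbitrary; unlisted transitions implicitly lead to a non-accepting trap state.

start=S0 accept=S7,S8,S9,S10 S0-p->S1 S0-q->S2 S1-p->S3 S1-q->S4 S2-p->S5 S2-q->S6 S3-p->S7 S3-q->S8 S4-p->S9 S4-q->S10 S5-p->S11 S5-q->S12 S6-p->S13 S6-q->S14 S7-p->S7 S7-q->S8 S8-p->S9 S8-q->S10 S9-p->S11 S9-q->S12 S10-p->S13 S10-q->S14 S11-p->S7 S11-q->S8 S12-p->S9 S12-q->S10 S13-p->S11 S13-q->S12 S14-p->S13 S14-q->S14

A DFA must remember the last 3 symbols (since which symbol is third-to-last isn't known until the input ends). Use one state per possible window of the last ≤3 symbols; accept from those whose window starts with `p`.
15 states suffice.
          p    q  
>  S0     S1   S2 
   S1     S3   S4 
   S2     S5   S6 
   S3     S7   S8 
   S4     S9  S10 
   S5    S11  S12 
   S6    S13  S14 
 * S7     S7   S8 
 * S8     S9  S10 
 * S9    S11  S12 
 * S10   S13  S14 
   S11    S7   S8 
   S12    S9  S10 
   S13   S11  S12 
   S14   S13  S14 
(> = start, * = accepting)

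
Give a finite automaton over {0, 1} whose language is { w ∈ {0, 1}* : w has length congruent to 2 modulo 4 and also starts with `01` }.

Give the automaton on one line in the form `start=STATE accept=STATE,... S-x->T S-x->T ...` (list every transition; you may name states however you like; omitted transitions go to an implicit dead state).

Build one automaton per condition and run them in lockstep. One (4 states) tracks the input length modulo 4; the other (4 states) tracks whether the input so far still matches the prefix `01`. Each combined state is a pair, one component from each; accept when both components accept.
       0  1 
>  A   B  C 
   B   D  E 
   C   D  D 
   D   F  F 
 * E   G  G 
   F   H  H 
   G   I  I 
   H   C  C 
   I   J  J 
   J   E  E 
(> = start, * = accepting)

start=A accept=E A-0->B A-1->C B-0->D B-1->E C-0->D C-1->D D-0->F D-1->F E-0->G E-1->G F-0->H F-1->H G-0->I G-1->I H-0->C H-1->C I-0->J I-1->J J-0->E J-1->E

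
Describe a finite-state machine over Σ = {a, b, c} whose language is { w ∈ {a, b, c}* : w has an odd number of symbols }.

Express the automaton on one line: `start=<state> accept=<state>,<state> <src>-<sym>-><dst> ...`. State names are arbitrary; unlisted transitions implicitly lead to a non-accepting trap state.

start=S0 accept=S1 S0-a->S1 S0-b->S1 S0-c->S1 S1-a->S0 S1-b->S0 S1-c->S0

Only the length mod 2 matters, so use a 2-cycle: from any state, every input symbol moves to the next state, wrapping S1 back to S0. Mark S1 accepting.
        a   b   c  
>  S0   S1  S1  S1 
 * S1   S0  S0  S0 
(> = start, * = accepting)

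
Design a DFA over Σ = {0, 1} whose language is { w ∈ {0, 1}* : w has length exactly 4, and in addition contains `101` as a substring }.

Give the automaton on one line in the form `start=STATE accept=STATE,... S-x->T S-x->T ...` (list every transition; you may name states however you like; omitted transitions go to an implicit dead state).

Run two small machines in parallel and take their product. One (6 states) tracks the input length, saturating at 5; the other (4 states) tracks whether and how much of `101` has been seen. Each combined state is a pair, one component from each; accept when both components accept.
18 states suffice.
          0    1  
>  S0     S1   S2 
   S1     S3   S4 
   S2     S5   S4 
   S3     S6   S7 
   S4     S8   S7 
   S5     S6   S9 
   S6    S10  S11 
   S7    S12  S11 
   S8    S10  S13 
   S9    S13  S13 
   S10   S14  S15 
   S11   S16  S15 
   S12   S14  S17 
 * S13   S17  S17 
   S14   S14  S15 
   S15   S16  S15 
   S16   S14  S17 
   S17   S17  S17 
(> = start, * = accepting)

start=S0 accept=S13 S0-0->S1 S0-1->S2 S1-0->S3 S1-1->S4 S2-0->S5 S2-1->S4 S3-0->S6 S3-1->S7 S4-0->S8 S4-1->S7 S5-0->S6 S5-1->S9 S6-0->S10 S6-1->S11 S7-0->S12 S7-1->S11 S8-0->S10 S8-1->S13 S9-0->S13 S9-1->S13 S10-0->S14 S10-1->S15 S11-0->S16 S11-1->S15 S12-0->S14 S12-1->S17 S13-0->S17 S13-1->S17 S14-0->S14 S14-1->S15 S15-0->S16 S15-1->S15 S16-0->S14 S16-1->S17 S17-0->S17 S17-1->S17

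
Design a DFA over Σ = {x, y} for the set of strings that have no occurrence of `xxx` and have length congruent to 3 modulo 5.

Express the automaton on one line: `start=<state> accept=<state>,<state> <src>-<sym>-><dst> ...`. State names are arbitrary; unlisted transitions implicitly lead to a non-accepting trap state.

Handle the two conditions separately and then intersect. The first has 4 states tracking partial matches of the forbidden pattern `xxx`; the second has 5 states tracking the input length modulo 5. A product state is a pair (one from each), accepting exactly when both do. Minimizing collapses redundant product states.
16 states suffice.
          x    y  
>  s0     s1   s2 
   s1     s3   s4 
   s2     s5   s4 
   s3     s6   s7 
   s4     s8   s7 
   s5     s9   s7 
   s6     s6   s6 
 * s7    s10  s11 
 * s8    s12  s11 
 * s9     s6  s11 
   s10   s13   s0 
   s11   s14   s0 
   s12    s6   s0 
   s13    s6   s2 
   s14   s15   s2 
   s15    s6   s4 
(> = start, * = accepting)

start=s0 accept=s7,s8,s9 s0-x->s1 s0-y->s2 s1-x->s3 s1-y->s4 s2-x->s5 s2-y->s4 s3-x->s6 s3-y->s7 s4-x->s8 s4-y->s7 s5-x->s9 s5-y->s7 s6-x->s6 s6-y->s6 s7-x->s10 s7-y->s11 s8-x->s12 s8-y->s11 s9-x->s6 s9-y->s11 s10-x->s13 s10-y->s0 s11-x->s14 s11-y->s0 s12-x->s6 s12-y->s0 s13-x->s6 s13-y->s2 s14-x->s15 s14-y->s2 s15-x->s6 s15-y->s4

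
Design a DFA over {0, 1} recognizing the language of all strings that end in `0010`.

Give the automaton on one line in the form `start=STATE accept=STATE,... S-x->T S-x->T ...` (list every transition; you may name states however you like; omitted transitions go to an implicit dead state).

Let each state record the length of the longest suffix of the input read so far that is also a prefix of `0010`. q1 means the last symbol is `0`; q2 means the last 2 symbols are `00`; q3 means the last 3 symbols are `001`; q4 means the last 4 symbols are `0010`. Accept only at q4, where the string currently ends in `0010`.
With 5 states:
        0   1  
>  q0   q1  q0 
   q1   q2  q0 
   q2   q2  q3 
   q3   q4  q0 
 * q4   q2  q0 
(> = start, * = accepting)

start=q0 accept=q4 q0-0->q1 q0-1->q0 q1-0->q2 q1-1->q0 q2-0->q2 q2-1->q3 q3-0->q4 q3-1->q0 q4-0->q2 q4-1->q0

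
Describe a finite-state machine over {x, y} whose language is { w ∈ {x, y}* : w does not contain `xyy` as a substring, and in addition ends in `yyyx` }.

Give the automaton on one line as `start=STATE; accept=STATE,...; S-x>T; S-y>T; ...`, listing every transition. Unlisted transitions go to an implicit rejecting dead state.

start=q0; accept=q5; q0-x>q1; q0-y>q2; q1-x>q1; q1-y>q1; q2-x>q1; q2-y>q3; q3-x>q1; q3-y>q4; q4-x>q5; q4-y>q4; q5-x>q1; q5-y>q1

Build one automaton per condition and run them in lockstep. One (4 states) tracks partial matches of the forbidden pattern `xyy`; the other (5 states) tracks how much of the suffix `yyyx` has currently been matched. Each combined state is a pair, one component from each; accept when both components accept. Equivalent product states are then merged.
        x   y  
>  q0   q1  q2 
   q1   q1  q1 
   q2   q1  q3 
   q3   q1  q4 
   q4   q5  q4 
 * q5   q1  q1 
(> = start, * = accepting)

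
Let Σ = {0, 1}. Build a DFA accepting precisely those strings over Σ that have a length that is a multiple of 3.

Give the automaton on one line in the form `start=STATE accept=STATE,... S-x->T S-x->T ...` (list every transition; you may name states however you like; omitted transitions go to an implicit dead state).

start=q0 accept=q0 q0-0->q1 q0-1->q1 q1-0->q2 q1-1->q2 q2-0->q0 q2-1->q0

Only the length mod 3 matters, so use a 3-cycle: from any state, every input symbol moves to the next state, wrapping q2 back to q0. Mark q0 accepting.
With 3 states:
        0   1  
>* q0   q1  q1 
   q1   q2  q2 
   q2   q0  q0 
(> = start, * = accepting)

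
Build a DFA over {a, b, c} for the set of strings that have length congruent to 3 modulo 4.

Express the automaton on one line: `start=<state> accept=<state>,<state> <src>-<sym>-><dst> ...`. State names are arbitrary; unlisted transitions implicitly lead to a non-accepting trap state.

start=s0 accept=s3 s0-a->s1 s0-b->s1 s0-c->s1 s1-a->s2 s1-b->s2 s1-c->s2 s2-a->s3 s2-b->s3 s2-c->s3 s3-a->s0 s3-b->s0 s3-c->s0

Only the length mod 4 matters, so use a 4-cycle: from any state, every input symbol moves to the next state, wrapping s3 back to s0. Mark s3 accepting.
4 states suffice.
        a   b   c  
>  s0   s1  s1  s1 
   s1   s2  s2  s2 
   s2   s3  s3  s3 
 * s3   s0  s0  s0 
(> = start, * = accepting)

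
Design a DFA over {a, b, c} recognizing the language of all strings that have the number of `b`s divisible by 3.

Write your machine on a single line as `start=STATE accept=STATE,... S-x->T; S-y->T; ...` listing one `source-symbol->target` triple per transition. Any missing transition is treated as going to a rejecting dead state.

Keep the running count of `b`s modulo 3: each `b` advances along the cycle q0 → q1 → q2 → q0 while other symbols loop. Accept at q0.
        a   b   c  
>* q0   q0  q1  q0 
   q1   q1  q2  q1 
   q2   q2  q0  q2 
(> = start, * = accepting)

start=q0; accept=q0; q0-a->q0; q0-b->q1; q0-c->q0; q1-a->q1; q1-b->q2; q1-c->q1; q2-a->q2; q2-b->q0; q2-c->q2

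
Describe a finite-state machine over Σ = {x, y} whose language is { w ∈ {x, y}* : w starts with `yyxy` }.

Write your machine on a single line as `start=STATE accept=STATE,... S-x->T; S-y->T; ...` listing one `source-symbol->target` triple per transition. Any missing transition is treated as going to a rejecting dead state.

Check the first 4 symbols one by one: q0 through q3 record how many have matched `yyxy` so far; any wrong symbol goes to the dead state q5. After all 4 match we enter the accepting sink q4.
A 6-state machine:
        x   y  
>  q0   q5  q1 
   q1   q5  q2 
   q2   q3  q5 
   q3   q5  q4 
 * q4   q4  q4 
   q5   q5  q5 
(> = start, * = accepting)

start=q0; accept=q4; q0-x->q5; q0-y->q1; q1-x->q5; q1-y->q2; q2-x->q3; q2-y->q5; q3-x->q5; q3-y->q4; q4-x->q4; q4-y->q4; q5-x->q5; q5-y->q5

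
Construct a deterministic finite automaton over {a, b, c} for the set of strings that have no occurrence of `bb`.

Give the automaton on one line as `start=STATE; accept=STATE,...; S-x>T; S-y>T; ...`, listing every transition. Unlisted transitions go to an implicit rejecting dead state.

Track partial matches of the forbidden pattern `bb`. State s2 is a dead state reached once `bb` has occurred; every other state accepts. s0 means no part of `bb` is currently matched.
A 3-state machine:
        a   b   c  
>* s0   s0  s1  s0 
 * s1   s0  s2  s0 
   s2   s2  s2  s2 
(> = start, * = accepting)

start=s0; accept=s0,s1; s0-a>s0; s0-b>s1; s0-c>s0; s1-a>s0; s1-b>s2; s1-c>s0; s2-a>s2; s2-b>s2; s2-c>s2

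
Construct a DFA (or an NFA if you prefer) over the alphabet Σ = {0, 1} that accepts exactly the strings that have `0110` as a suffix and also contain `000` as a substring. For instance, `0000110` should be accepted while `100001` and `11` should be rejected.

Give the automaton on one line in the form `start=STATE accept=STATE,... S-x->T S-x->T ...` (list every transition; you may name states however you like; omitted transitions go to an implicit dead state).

start=s0 accept=s6 s0-0->s1 s0-1->s0 s1-0->s2 s1-1->s0 s2-0->s3 s2-1->s0 s3-0->s3 s3-1->s4 s4-0->s3 s4-1->s5 s5-0->s6 s5-1->s7 s6-0->s3 s6-1->s4 s7-0->s3 s7-1->s7

Build one automaton per condition and run them in lockstep. One (5 states) tracks how much of the suffix `0110` has currently been matched; the other (4 states) tracks whether and how much of `000` has been seen. Each combined state is a pair, one component from each; accept when both components accept. After merging equivalent states the machine shrinks.
        0   1  
>  s0   s1  s0 
   s1   s2  s0 
   s2   s3  s0 
   s3   s3  s4 
   s4   s3  s5 
   s5   s6  s7 
 * s6   s3  s4 
   s7   s3  s7 
(> = start, * = accepting)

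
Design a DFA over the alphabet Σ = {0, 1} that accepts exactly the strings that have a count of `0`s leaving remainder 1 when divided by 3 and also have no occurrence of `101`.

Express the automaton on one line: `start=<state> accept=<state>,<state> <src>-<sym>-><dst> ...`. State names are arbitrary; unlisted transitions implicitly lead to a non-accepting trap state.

start=S0 accept=S1,S4,S5 S0-0->S1 S0-1->S2 S1-0->S3 S1-1->S4 S2-0->S5 S2-1->S2 S3-0->S0 S3-1->S6 S4-0->S7 S4-1->S4 S5-0->S3 S5-1->S8 S6-0->S9 S6-1->S6 S7-0->S0 S7-1->S8 S8-0->S8 S8-1->S8 S9-0->S1 S9-1->S8

Build one automaton per condition and run them in lockstep. One (3 states) tracks the count of `0`s modulo 3; the other (4 states) tracks partial matches of the forbidden pattern `101`. Each combined state is a pair, one component from each; accept when both components accept. Equivalent product states are then merged.
10 states suffice.
        0   1  
>  S0   S1  S2 
 * S1   S3  S4 
   S2   S5  S2 
   S3   S0  S6 
 * S4   S7  S4 
 * S5   S3  S8 
   S6   S9  S6 
   S7   S0  S8 
   S8   S8  S8 
   S9   S1  S8 
(> = start, * = accepting)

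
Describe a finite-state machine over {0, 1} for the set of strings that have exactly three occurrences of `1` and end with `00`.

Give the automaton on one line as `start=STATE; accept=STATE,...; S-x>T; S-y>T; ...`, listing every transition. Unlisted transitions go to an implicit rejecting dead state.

Handle the two conditions separately and then intersect. The first has 5 states tracking the count of `1`s, saturating at 4; the second has 3 states tracking how much of the suffix `00` has currently been matched. A product state is a pair (one from each), accepting exactly when both do. Minimizing collapses redundant product states.
A 7-state machine:
       0  1 
>  A   A  B 
   B   B  C 
   C   C  D 
   D   E  F 
   E   G  F 
   F   F  F 
 * G   G  F 
(> = start, * = accepting)

start=A; accept=G; A-0>A; A-1>B; B-0>B; B-1>C; C-0>C; C-1>D; D-0>E; D-1>F; E-0>G; E-1>F; F-0>F; F-1>F; G-0>G; G-1>F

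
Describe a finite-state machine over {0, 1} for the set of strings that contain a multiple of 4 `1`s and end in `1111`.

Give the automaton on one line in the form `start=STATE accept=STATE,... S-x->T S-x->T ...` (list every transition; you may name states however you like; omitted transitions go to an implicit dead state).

Build one automaton per condition and run them in lockstep. The first has 4 states tracking the count of `1`s modulo 4; the second has 5 states tracking how much of the suffix `1111` has currently been matched. A product state is a pair (one from each), accepting exactly when both do. Equivalent product states are then merged.
With 8 states:
        0   1  
>  q0   q0  q1 
   q1   q2  q3 
   q2   q2  q4 
   q3   q4  q5 
   q4   q4  q6 
   q5   q6  q7 
   q6   q6  q0 
 * q7   q0  q1 
(> = start, * = accepting)

start=q0 accept=q7 q0-0->q0 q0-1->q1 q1-0->q2 q1-1->q3 q2-0->q2 q2-1->q4 q3-0->q4 q3-1->q5 q4-0->q4 q4-1->q6 q5-0->q6 q5-1->q7 q6-0->q6 q6-1->q0 q7-0->q0 q7-1->q1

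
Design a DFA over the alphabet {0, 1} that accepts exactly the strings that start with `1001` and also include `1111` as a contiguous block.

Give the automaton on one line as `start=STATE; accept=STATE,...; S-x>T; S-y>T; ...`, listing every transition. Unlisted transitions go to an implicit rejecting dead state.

Run two small machines in parallel and take their product. The first has 6 states tracking whether the input so far still matches the prefix `1001`; the second has 5 states tracking whether and how much of `1111` has been seen. A product state is a pair (one from each), accepting exactly when both do.
14 states suffice.
          0    1  
>  q0     q1   q2 
   q1     q1   q3 
   q2     q4   q5 
   q3     q1   q5 
   q4     q6   q3 
   q5     q1   q7 
   q6     q1   q8 
   q7     q1   q9 
   q8    q10  q11 
   q9     q9   q9 
   q10   q10   q8 
   q11   q10  q12 
   q12   q10  q13 
 * q13   q13  q13 
(> = start, * = accepting)

start=q0; accept=q13; q0-0>q1; q0-1>q2; q1-0>q1; q1-1>q3; q2-0>q4; q2-1>q5; q3-0>q1; q3-1>q5; q4-0>q6; q4-1>q3; q5-0>q1; q5-1>q7; q6-0>q1; q6-1>q8; q7-0>q1; q7-1>q9; q8-0>q10; q8-1>q11; q9-0>q9; q9-1>q9; q10-0>q10; q10-1>q8; q11-0>q10; q11-1>q12; q12-0>q10; q12-1>q13; q13-0>q13; q13-1>q13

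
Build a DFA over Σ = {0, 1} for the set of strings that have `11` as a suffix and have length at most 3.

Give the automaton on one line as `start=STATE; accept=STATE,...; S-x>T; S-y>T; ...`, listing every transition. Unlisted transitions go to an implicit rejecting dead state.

Handle the two conditions separately and then intersect. One (3 states) tracks how much of the suffix `11` has currently been matched; the other (5 states) tracks the input length, saturating at 4. Each combined state is a pair, one component from each; accept when both components accept. Equivalent product states are then merged.
A 7-state machine:
        0   1  
>  q0   q1  q2 
   q1   q3  q4 
   q2   q3  q5 
   q3   q3  q3 
   q4   q3  q6 
 * q5   q3  q6 
 * q6   q3  q3 
(> = start, * = accepting)

start=q0; accept=q5,q6; q0-0>q1; q0-1>q2; q1-0>q3; q1-1>q4; q2-0>q3; q2-1>q5; q3-0>q3; q3-1>q3; q4-0>q3; q4-1>q6; q5-0>q3; q5-1>q6; q6-0>q3; q6-1>q3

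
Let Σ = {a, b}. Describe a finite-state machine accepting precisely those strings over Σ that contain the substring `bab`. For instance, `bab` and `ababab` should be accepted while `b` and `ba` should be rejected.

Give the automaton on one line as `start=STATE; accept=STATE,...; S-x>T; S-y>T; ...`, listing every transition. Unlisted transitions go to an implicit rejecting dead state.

Track how much of `bab` has been matched so far: state q0 is no progress, q3 is the absorbing accept state reached once `bab` has occurred. Intermediate states record partial matches; on a mismatch, fall back to the longest reusable overlap.
With 4 states:
        a   b  
>  q0   q0  q1 
   q1   q2  q1 
   q2   q0  q3 
 * q3   q3  q3 
(> = start, * = accepting)

start=q0; accept=q3; q0-a>q0; q0-b>q1; q1-a>q2; q1-b>q1; q2-a>q0; q2-b>q3; q3-a>q3; q3-b>q3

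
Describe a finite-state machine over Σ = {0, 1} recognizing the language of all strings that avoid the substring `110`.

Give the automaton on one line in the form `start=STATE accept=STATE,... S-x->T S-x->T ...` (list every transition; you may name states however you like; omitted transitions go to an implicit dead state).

Track partial matches of the forbidden pattern `110`. State D is a dead state reached once `110` has occurred; every other state accepts. A means no part of `110` is currently matched.
With 4 states:
       0  1 
>* A   A  B 
 * B   A  C 
 * C   D  C 
   D   D  D 
(> = start, * = accepting)

start=A accept=A,B,C A-0->A A-1->B B-0->A B-1->C C-0->D C-1->C D-0->D D-1->D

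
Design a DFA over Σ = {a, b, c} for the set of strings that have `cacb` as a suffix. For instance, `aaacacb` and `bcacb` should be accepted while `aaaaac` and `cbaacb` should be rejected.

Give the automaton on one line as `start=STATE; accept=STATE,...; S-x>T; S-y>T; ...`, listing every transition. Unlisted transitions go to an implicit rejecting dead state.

start=S0; accept=S4; S0-a>S0; S0-b>S0; S0-c>S1; S1-a>S2; S1-b>S0; S1-c>S1; S2-a>S0; S2-b>S0; S2-c>S3; S3-a>S2; S3-b>S4; S3-c>S1; S4-a>S0; S4-b>S0; S4-c>S1

Remember how much of `cacb` the current input suffix matches. State S0 means no match yet; S1 means the last symbol is `c`; S2 means the last 2 symbols are `ca`; S3 means the last 3 symbols are `cac`; S4 means the last 4 symbols are `cacb`. Only S4 accepts. On a mismatch, fall back to the longest proper suffix that is still a prefix of `cacb`.
5 states suffice.
        a   b   c  
>  S0   S0  S0  S1 
   S1   S2  S0  S1 
   S2   S0  S0  S3 
   S3   S2  S4  S1 
 * S4   S0  S0  S1 
(> = start, * = accepting)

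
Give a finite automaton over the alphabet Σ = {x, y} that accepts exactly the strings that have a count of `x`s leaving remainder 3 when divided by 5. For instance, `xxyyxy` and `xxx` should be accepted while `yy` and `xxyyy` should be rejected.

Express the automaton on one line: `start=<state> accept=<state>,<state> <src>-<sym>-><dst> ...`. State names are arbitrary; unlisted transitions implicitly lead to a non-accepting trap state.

start=s0 accept=s3 s0-x->s1 s0-y->s0 s1-x->s2 s1-y->s1 s2-x->s3 s2-y->s2 s3-x->s4 s3-y->s3 s4-x->s0 s4-y->s4

Keep the running count of `x`s modulo 5: each `x` advances along the cycle s0 → s1 → s2 → s3 → s4 → s0 while other symbols loop. Accept at s3.
        x   y  
>  s0   s1  s0 
   s1   s2  s1 
   s2   s3  s2 
 * s3   s4  s3 
   s4   s0  s4 
(> = start, * = accepting)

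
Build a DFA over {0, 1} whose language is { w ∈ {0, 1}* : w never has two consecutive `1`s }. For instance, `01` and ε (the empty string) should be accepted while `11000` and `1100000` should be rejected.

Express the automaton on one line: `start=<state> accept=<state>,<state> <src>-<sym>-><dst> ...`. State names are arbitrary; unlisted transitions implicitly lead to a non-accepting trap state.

Track partial matches of the forbidden pattern `11`. State q2 is a dead state reached once `11` has occurred; every other state accepts. q0 means no part of `11` is currently matched.
        0   1  
>* q0   q0  q1 
 * q1   q0  q2 
   q2   q2  q2 
(> = start, * = accepting)

start=q0 accept=q0,q1 q0-0->q0 q0-1->q1 q1-0->q0 q1-1->q2 q2-0->q2 q2-1->q2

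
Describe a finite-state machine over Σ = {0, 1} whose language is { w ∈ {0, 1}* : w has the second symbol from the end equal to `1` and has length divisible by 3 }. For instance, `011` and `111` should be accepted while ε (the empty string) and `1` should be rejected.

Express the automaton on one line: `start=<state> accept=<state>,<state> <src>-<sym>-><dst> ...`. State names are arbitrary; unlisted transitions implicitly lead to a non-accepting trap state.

start=S0 accept=S4 S0-0->S1 S0-1->S1 S1-0->S2 S1-1->S3 S2-0->S0 S2-1->S0 S3-0->S4 S3-1->S4 S4-0->S1 S4-1->S1

Handle the two conditions separately and then intersect. One (7 states) tracks the last 2 symbols read; the other (3 states) tracks the input length modulo 3. Each combined state is a pair, one component from each; accept when both components accept. Minimizing collapses redundant product states.
        0   1  
>  S0   S1  S1 
   S1   S2  S3 
   S2   S0  S0 
   S3   S4  S4 
 * S4   S1  S1 
(> = start, * = accepting)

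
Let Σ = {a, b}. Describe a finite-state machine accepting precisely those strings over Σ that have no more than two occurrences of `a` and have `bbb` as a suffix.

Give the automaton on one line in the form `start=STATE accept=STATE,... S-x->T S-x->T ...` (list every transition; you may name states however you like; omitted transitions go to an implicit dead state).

start=q0 accept=q9,q11,q12 q0-a->q1 q0-b->q2 q1-a->q3 q1-b->q4 q2-a->q1 q2-b->q5 q3-a->q6 q3-b->q7 q4-a->q3 q4-b->q8 q5-a->q1 q5-b->q9 q6-a->q6 q6-b->q6 q7-a->q6 q7-b->q10 q8-a->q3 q8-b->q11 q9-a->q1 q9-b->q9 q10-a->q6 q10-b->q12 q11-a->q3 q11-b->q11 q12-a->q6 q12-b->q12

Handle the two conditions separately and then intersect. The first has 4 states tracking the count of `a`s, saturating at 3; the second has 4 states tracking how much of the suffix `bbb` has currently been matched. A product state is a pair (one from each), accepting exactly when both do. Minimizing collapses redundant product states.
With 13 states:
          a    b  
>  q0     q1   q2 
   q1     q3   q4 
   q2     q1   q5 
   q3     q6   q7 
   q4     q3   q8 
   q5     q1   q9 
   q6     q6   q6 
   q7     q6  q10 
   q8     q3  q11 
 * q9     q1   q9 
   q10    q6  q12 
 * q11    q3  q11 
 * q12    q6  q12 
(> = start, * = accepting)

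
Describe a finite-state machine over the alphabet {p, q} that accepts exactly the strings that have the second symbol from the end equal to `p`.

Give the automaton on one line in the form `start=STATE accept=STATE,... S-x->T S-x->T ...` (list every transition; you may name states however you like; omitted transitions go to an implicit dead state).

start=A accept=D,E A-p->B A-q->C B-p->D B-q->E C-p->F C-q->G D-p->D D-q->E E-p->F E-q->G F-p->D F-q->E G-p->F G-q->G

Because acceptance depends on a position counted from the end, the machine has to buffer the most recent 2 symbols. Make each state the string of the last up-to-2 symbols read; on input `x` shift the window left and append `x`. Accept when the buffered window has length 2 and begins with `p`.
       p  q 
>  A   B  C 
   B   D  E 
   C   F  G 
 * D   D  E 
 * E   F  G 
   F   D  E 
   G   F  G 
(> = start, * = accepting)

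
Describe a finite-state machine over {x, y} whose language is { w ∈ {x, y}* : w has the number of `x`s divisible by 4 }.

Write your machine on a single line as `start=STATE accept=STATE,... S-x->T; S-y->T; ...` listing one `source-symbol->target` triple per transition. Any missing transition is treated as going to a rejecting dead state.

The only thing that matters is how many `x`s have appeared, reduced mod 4. Use one state per residue: q0 for 0, …, q3 for 3. Reading `x` moves to the next residue; anything else stays put. q0 is accepting.
        x   y  
>* q0   q1  q0 
   q1   q2  q1 
   q2   q3  q2 
   q3   q0  q3 
(> = start, * = accepting)

start=q0; accept=q0; q0-x->q1; q0-y->q0; q1-x->q2; q1-y->q1; q2-x->q3; q2-y->q2; q3-x->q0; q3-y->q3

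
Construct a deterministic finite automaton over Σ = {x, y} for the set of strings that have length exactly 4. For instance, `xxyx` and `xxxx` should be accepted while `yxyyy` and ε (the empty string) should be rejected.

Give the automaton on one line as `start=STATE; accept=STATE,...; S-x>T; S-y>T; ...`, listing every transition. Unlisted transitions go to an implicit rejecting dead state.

We only need to distinguish lengths 0, 1, …, 4, and '>4'. Chain s0 → s1 → s2 → s3 → s4 → s5 on every symbol, with s5 looping. Accepting states: {s4}.
        x   y  
>  s0   s1  s1 
   s1   s2  s2 
   s2   s3  s3 
   s3   s4  s4 
 * s4   s5  s5 
   s5   s5  s5 
(> = start, * = accepting)

start=s0; accept=s4; s0-x>s1; s0-y>s1; s1-x>s2; s1-y>s2; s2-x>s3; s2-y>s3; s3-x>s4; s3-y>s4; s4-x>s5; s4-y>s5; s5-x>s5; s5-y>s5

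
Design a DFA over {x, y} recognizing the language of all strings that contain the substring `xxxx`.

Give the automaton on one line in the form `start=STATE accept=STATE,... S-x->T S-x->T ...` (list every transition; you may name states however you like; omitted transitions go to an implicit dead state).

Track how much of `xxxx` has been matched so far: state A is no progress, E is the absorbing accept state reached once `xxxx` has occurred. Intermediate states record partial matches; on a mismatch, fall back to the longest reusable overlap.
A 5-state machine:
       x  y 
>  A   B  A 
   B   C  A 
   C   D  A 
   D   E  A 
 * E   E  E 
(> = start, * = accepting)

start=A accept=E A-x->B A-y->A B-x->C B-y->A C-x->D C-y->A D-x->E D-y->A E-x->E E-y->E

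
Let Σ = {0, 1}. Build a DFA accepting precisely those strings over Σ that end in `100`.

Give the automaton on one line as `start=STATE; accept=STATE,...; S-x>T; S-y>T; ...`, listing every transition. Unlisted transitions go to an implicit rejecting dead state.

start=q0; accept=q3; q0-0>q0; q0-1>q1; q1-0>q2; q1-1>q1; q2-0>q3; q2-1>q1; q3-0>q0; q3-1>q1

Remember how much of `100` the current input suffix matches. State q0 means no match yet; q1 means the last symbol is `1`; q2 means the last 2 symbols are `10`; q3 means the last 3 symbols are `100`. Only q3 accepts. On a mismatch, fall back to the longest proper suffix that is still a prefix of `100`.
4 states suffice.
        0   1  
>  q0   q0  q1 
   q1   q2  q1 
   q2   q3  q1 
 * q3   q0  q1 
(> = start, * = accepting)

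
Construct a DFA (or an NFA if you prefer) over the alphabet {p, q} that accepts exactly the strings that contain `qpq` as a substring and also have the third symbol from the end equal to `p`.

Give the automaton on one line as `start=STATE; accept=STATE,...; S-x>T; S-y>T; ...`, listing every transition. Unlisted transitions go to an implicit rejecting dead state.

Build one automaton per condition and run them in lockstep. The first has 4 states tracking whether and how much of `qpq` has been seen; the second has 15 states tracking the last 3 symbols read. A product state is a pair (one from each), accepting exactly when both do.
With 22 states:
          p    q  
>  s0     s1   s2 
   s1     s3   s4 
   s2     s5   s6 
   s3     s7   s8 
   s4     s9  s10 
   s5    s11  s12 
   s6    s13  s14 
   s7     s7   s8 
   s8     s9  s10 
   s9    s11  s12 
   s10   s13  s14 
   s11    s7   s8 
   s12   s15  s16 
   s13   s11  s12 
   s14   s13  s14 
 * s15   s17  s12 
 * s16   s18  s19 
   s17   s20  s21 
   s18   s17  s12 
   s19   s18  s19 
 * s20   s20  s21 
 * s21   s15  s16 
(> = start, * = accepting)

start=s0; accept=s15,s16,s20,s21; s0-p>s1; s0-q>s2; s1-p>s3; s1-q>s4; s2-p>s5; s2-q>s6; s3-p>s7; s3-q>s8; s4-p>s9; s4-q>s10; s5-p>s11; s5-q>s12; s6-p>s13; s6-q>s14; s7-p>s7; s7-q>s8; s8-p>s9; s8-q>s10; s9-p>s11; s9-q>s12; s10-p>s13; s10-q>s14; s11-p>s7; s11-q>s8; s12-p>s15; s12-q>s16; s13-p>s11; s13-q>s12; s14-p>s13; s14-q>s14; s15-p>s17; s15-q>s12; s16-p>s18; s16-q>s19; s17-p>s20; s17-q>s21; s18-p>s17; s18-q>s12; s19-p>s18; s19-q>s19; s20-p>s20; s20-q>s21; s21-p>s15; s21-q>s16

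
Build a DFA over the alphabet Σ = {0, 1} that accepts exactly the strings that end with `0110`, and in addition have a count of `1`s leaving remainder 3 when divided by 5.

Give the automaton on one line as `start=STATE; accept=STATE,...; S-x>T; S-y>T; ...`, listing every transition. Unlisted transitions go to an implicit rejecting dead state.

start=q0; accept=q8; q0-0>q0; q0-1>q1; q1-0>q2; q1-1>q3; q2-0>q2; q2-1>q4; q3-0>q3; q3-1>q5; q4-0>q3; q4-1>q6; q5-0>q5; q5-1>q7; q6-0>q8; q6-1>q7; q7-0>q7; q7-1>q0; q8-0>q5; q8-1>q7

Handle the two conditions separately and then intersect. One (5 states) tracks how much of the suffix `0110` has currently been matched; the other (5 states) tracks the count of `1`s modulo 5. Each combined state is a pair, one component from each; accept when both components accept. Equivalent product states are then merged.
With 9 states:
        0   1  
>  q0   q0  q1 
   q1   q2  q3 
   q2   q2  q4 
   q3   q3  q5 
   q4   q3  q6 
   q5   q5  q7 
   q6   q8  q7 
   q7   q7  q0 
 * q8   q5  q7 
(> = start, * = accepting)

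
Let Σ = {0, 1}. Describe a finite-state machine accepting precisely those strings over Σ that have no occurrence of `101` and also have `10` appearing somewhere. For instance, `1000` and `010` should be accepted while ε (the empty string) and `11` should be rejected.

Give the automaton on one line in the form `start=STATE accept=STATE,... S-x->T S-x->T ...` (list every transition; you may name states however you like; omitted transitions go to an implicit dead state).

Handle the two conditions separately and then intersect. The first has 4 states tracking partial matches of the forbidden pattern `101`; the second has 3 states tracking whether and how much of `10` has been seen. A product state is a pair (one from each), accepting exactly when both do.
A 6-state machine:
        0   1  
>  s0   s0  s1 
   s1   s2  s1 
 * s2   s3  s4 
 * s3   s3  s5 
   s4   s4  s4 
 * s5   s2  s5 
(> = start, * = accepting)

start=s0 accept=s2,s3,s5 s0-0->s0 s0-1->s1 s1-0->s2 s1-1->s1 s2-0->s3 s2-1->s4 s3-0->s3 s3-1->s5 s4-0->s4 s4-1->s4 s5-0->s2 s5-1->s5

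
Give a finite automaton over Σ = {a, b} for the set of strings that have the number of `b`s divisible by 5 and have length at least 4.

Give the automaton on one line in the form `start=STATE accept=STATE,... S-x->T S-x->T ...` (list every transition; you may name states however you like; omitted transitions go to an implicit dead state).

start=q0 accept=q7 q0-a->q1 q0-b->q2 q1-a->q3 q1-b->q2 q2-a->q2 q2-b->q4 q3-a->q5 q3-b->q2 q4-a->q4 q4-b->q6 q5-a->q7 q5-b->q2 q6-a->q6 q6-b->q8 q7-a->q7 q7-b->q2 q8-a->q8 q8-b->q7

Run two small machines in parallel and take their product. One (5 states) tracks the count of `b`s modulo 5; the other (6 states) tracks the input length, saturating at 5. Each combined state is a pair, one component from each; accept when both components accept. Minimizing collapses redundant product states.
A 9-state machine:
        a   b  
>  q0   q1  q2 
   q1   q3  q2 
   q2   q2  q4 
   q3   q5  q2 
   q4   q4  q6 
   q5   q7  q2 
   q6   q6  q8 
 * q7   q7  q2 
   q8   q8  q7 
(> = start, * = accepting)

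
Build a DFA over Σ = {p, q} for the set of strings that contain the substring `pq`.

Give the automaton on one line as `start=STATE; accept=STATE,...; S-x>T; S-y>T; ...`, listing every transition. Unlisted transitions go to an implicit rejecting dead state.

Track how much of `pq` has been matched so far: state A is no progress, C is the absorbing accept state reached once `pq` has occurred. Intermediate states record partial matches; on a mismatch, fall back to the longest reusable overlap.
3 states suffice.
       p  q 
>  A   B  A 
   B   B  C 
 * C   C  C 
(> = start, * = accepting)

start=A; accept=C; A-p>B; A-q>A; B-p>B; B-q>C; C-p>C; C-q>C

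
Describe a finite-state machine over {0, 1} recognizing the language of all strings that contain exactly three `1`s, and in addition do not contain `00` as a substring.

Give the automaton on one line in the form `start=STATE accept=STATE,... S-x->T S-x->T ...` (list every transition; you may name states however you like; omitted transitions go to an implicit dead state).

Build one automaton per condition and run them in lockstep. The first has 5 states tracking the count of `1`s, saturating at 4; the second has 3 states tracking partial matches of the forbidden pattern `00`. A product state is a pair (one from each), accepting exactly when both do. Minimizing collapses redundant product states.
9 states suffice.
        0   1  
>  q0   q1  q2 
   q1   q3  q2 
   q2   q4  q5 
   q3   q3  q3 
   q4   q3  q5 
   q5   q6  q7 
   q6   q3  q7 
 * q7   q8  q3 
 * q8   q3  q3 
(> = start, * = accepting)

start=q0 accept=q7,q8 q0-0->q1 q0-1->q2 q1-0->q3 q1-1->q2 q2-0->q4 q2-1->q5 q3-0->q3 q3-1->q3 q4-0->q3 q4-1->q5 q5-0->q6 q5-1->q7 q6-0->q3 q6-1->q7 q7-0->q8 q7-1->q3 q8-0->q3 q8-1->q3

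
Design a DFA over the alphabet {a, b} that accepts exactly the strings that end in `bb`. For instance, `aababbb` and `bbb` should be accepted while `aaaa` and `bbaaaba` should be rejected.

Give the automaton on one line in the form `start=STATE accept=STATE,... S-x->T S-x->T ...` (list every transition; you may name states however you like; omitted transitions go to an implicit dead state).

Remember how much of `bb` the current input suffix matches. State s0 means no match yet; s1 means the last symbol is `b`; s2 means the last 2 symbols are `bb`. Only s2 accepts. On a mismatch, fall back to the longest proper suffix that is still a prefix of `bb`.
3 states suffice.
        a   b  
>  s0   s0  s1 
   s1   s0  s2 
 * s2   s0  s2 
(> = start, * = accepting)

start=s0 accept=s2 s0-a->s0 s0-b->s1 s1-a->s0 s1-b->s2 s2-a->s0 s2-b->s2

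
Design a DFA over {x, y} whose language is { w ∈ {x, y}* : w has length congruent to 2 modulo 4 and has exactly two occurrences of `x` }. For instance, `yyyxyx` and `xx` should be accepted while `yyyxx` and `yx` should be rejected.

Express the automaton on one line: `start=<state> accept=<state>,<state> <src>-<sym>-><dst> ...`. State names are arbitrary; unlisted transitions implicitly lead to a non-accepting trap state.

Handle the two conditions separately and then intersect. The first has 4 states tracking the input length modulo 4; the second has 4 states tracking the count of `x`s, saturating at 3. A product state is a pair (one from each), accepting exactly when both do. Minimizing collapses redundant product states.
          x    y  
>  S0     S1   S2 
   S1     S3   S4 
   S2     S4   S5 
 * S3     S6   S7 
   S4     S7   S8 
   S5     S8   S9 
   S6     S6   S6 
   S7     S6  S10 
   S8    S10  S11 
   S9    S11   S0 
   S10    S6  S12 
   S11   S12   S1 
   S12    S6   S3 
(> = start, * = accepting)

start=S0 accept=S3 S0-x->S1 S0-y->S2 S1-x->S3 S1-y->S4 S2-x->S4 S2-y->S5 S3-x->S6 S3-y->S7 S4-x->S7 S4-y->S8 S5-x->S8 S5-y->S9 S6-x->S6 S6-y->S6 S7-x->S6 S7-y->S10 S8-x->S10 S8-y->S11 S9-x->S11 S9-y->S0 S10-x->S6 S10-y->S12 S11-x->S12 S11-y->S1 S12-x->S6 S12-y->S3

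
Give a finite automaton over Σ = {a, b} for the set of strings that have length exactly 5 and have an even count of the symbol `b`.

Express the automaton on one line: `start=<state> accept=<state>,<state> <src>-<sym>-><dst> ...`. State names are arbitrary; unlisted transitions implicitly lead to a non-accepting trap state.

Run two small machines in parallel and take their product. The first has 7 states tracking the input length, saturating at 6; the second has 2 states tracking the count of `b`s modulo 2. A product state is a pair (one from each), accepting exactly when both do. Minimizing collapses redundant product states.
          a    b  
>  s0     s1   s2 
   s1     s3   s4 
   s2     s4   s3 
   s3     s5   s6 
   s4     s6   s5 
   s5     s7   s8 
   s6     s8   s7 
   s7     s9  s10 
   s8    s10   s9 
 * s9    s10  s10 
   s10   s10  s10 
(> = start, * = accepting)

start=s0 accept=s9 s0-a->s1 s0-b->s2 s1-a->s3 s1-b->s4 s2-a->s4 s2-b->s3 s3-a->s5 s3-b->s6 s4-a->s6 s4-b->s5 s5-a->s7 s5-b->s8 s6-a->s8 s6-b->s7 s7-a->s9 s7-b->s10 s8-a->s10 s8-b->s9 s9-a->s10 s9-b->s10 s10-a->s10 s10-b->s10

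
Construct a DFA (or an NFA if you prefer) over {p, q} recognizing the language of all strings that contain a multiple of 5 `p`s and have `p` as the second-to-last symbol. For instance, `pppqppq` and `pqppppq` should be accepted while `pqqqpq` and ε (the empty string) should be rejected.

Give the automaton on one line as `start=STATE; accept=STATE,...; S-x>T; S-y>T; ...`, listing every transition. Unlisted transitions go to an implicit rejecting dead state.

Handle the two conditions separately and then intersect. One (5 states) tracks the count of `p`s modulo 5; the other (7 states) tracks the last 2 symbols read. Each combined state is a pair, one component from each; accept when both components accept. Minimizing collapses redundant product states.
A 9-state machine:
       p  q 
>  A   B  A 
   B   C  B 
   C   D  C 
   D   E  D 
   E   F  G 
 * F   B  H 
   G   I  G 
 * H   B  A 
   I   B  H 
(> = start, * = accepting)

start=A; accept=F,H; A-p>B; A-q>A; B-p>C; B-q>B; C-p>D; C-q>C; D-p>E; D-q>D; E-p>F; E-q>G; F-p>B; F-q>H; G-p>I; G-q>G; H-p>B; H-q>A; I-p>B; I-q>H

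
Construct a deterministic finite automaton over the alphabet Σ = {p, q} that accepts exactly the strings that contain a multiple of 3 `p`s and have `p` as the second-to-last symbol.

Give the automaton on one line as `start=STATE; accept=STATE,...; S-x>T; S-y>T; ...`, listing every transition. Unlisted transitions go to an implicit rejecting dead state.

start=s0; accept=s3,s5; s0-p>s1; s0-q>s0; s1-p>s2; s1-q>s1; s2-p>s3; s2-q>s4; s3-p>s1; s3-q>s5; s4-p>s6; s4-q>s4; s5-p>s1; s5-q>s0; s6-p>s1; s6-q>s5

Run two small machines in parallel and take their product. The first has 3 states tracking the count of `p`s modulo 3; the second has 7 states tracking the last 2 symbols read. A product state is a pair (one from each), accepting exactly when both do. Equivalent product states are then merged.
With 7 states:
        p   q  
>  s0   s1  s0 
   s1   s2  s1 
   s2   s3  s4 
 * s3   s1  s5 
   s4   s6  s4 
 * s5   s1  s0 
   s6   s1  s5 
(> = start, * = accepting)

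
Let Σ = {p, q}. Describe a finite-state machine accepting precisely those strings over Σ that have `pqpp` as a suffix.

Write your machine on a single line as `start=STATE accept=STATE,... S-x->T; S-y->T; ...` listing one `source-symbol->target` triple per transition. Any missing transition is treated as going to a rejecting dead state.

start=s0; accept=s4; s0-p->s1; s0-q->s0; s1-p->s1; s1-q->s2; s2-p->s3; s2-q->s0; s3-p->s4; s3-q->s2; s4-p->s1; s4-q->s2

Remember how much of `pqpp` the current input suffix matches. State s0 means no match yet; s1 means the last symbol is `p`; s2 means the last 2 symbols are `pq`; s3 means the last 3 symbols are `pqp`; s4 means the last 4 symbols are `pqpp`. Only s4 accepts. On a mismatch, fall back to the longest proper suffix that is still a prefix of `pqpp`.
        p   q  
>  s0   s1  s0 
   s1   s1  s2 
   s2   s3  s0 
   s3   s4  s2 
 * s4   s1  s2 
(> = start, * = accepting)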